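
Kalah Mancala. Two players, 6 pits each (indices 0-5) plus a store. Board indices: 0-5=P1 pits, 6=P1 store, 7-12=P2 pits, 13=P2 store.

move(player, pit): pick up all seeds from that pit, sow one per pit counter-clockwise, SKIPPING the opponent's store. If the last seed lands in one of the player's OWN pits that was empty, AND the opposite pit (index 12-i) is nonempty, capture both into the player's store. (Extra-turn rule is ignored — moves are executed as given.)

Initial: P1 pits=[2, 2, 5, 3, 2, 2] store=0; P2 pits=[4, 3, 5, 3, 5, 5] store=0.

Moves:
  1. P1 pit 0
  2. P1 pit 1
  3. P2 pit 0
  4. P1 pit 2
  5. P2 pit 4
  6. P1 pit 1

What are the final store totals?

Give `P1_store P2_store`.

Answer: 1 1

Derivation:
Move 1: P1 pit0 -> P1=[0,3,6,3,2,2](0) P2=[4,3,5,3,5,5](0)
Move 2: P1 pit1 -> P1=[0,0,7,4,3,2](0) P2=[4,3,5,3,5,5](0)
Move 3: P2 pit0 -> P1=[0,0,7,4,3,2](0) P2=[0,4,6,4,6,5](0)
Move 4: P1 pit2 -> P1=[0,0,0,5,4,3](1) P2=[1,5,7,4,6,5](0)
Move 5: P2 pit4 -> P1=[1,1,1,6,4,3](1) P2=[1,5,7,4,0,6](1)
Move 6: P1 pit1 -> P1=[1,0,2,6,4,3](1) P2=[1,5,7,4,0,6](1)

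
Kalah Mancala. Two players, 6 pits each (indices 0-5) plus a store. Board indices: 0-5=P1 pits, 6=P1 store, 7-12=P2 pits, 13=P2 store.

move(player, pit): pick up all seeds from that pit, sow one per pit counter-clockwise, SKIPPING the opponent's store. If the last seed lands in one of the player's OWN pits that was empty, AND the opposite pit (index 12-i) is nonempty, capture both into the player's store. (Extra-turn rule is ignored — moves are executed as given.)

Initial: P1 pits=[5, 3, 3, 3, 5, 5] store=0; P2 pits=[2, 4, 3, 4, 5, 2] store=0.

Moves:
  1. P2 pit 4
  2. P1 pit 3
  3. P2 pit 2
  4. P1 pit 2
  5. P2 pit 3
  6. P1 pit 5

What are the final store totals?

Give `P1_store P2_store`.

Move 1: P2 pit4 -> P1=[6,4,4,3,5,5](0) P2=[2,4,3,4,0,3](1)
Move 2: P1 pit3 -> P1=[6,4,4,0,6,6](1) P2=[2,4,3,4,0,3](1)
Move 3: P2 pit2 -> P1=[6,4,4,0,6,6](1) P2=[2,4,0,5,1,4](1)
Move 4: P1 pit2 -> P1=[6,4,0,1,7,7](2) P2=[2,4,0,5,1,4](1)
Move 5: P2 pit3 -> P1=[7,5,0,1,7,7](2) P2=[2,4,0,0,2,5](2)
Move 6: P1 pit5 -> P1=[7,5,0,1,7,0](3) P2=[3,5,1,1,3,6](2)

Answer: 3 2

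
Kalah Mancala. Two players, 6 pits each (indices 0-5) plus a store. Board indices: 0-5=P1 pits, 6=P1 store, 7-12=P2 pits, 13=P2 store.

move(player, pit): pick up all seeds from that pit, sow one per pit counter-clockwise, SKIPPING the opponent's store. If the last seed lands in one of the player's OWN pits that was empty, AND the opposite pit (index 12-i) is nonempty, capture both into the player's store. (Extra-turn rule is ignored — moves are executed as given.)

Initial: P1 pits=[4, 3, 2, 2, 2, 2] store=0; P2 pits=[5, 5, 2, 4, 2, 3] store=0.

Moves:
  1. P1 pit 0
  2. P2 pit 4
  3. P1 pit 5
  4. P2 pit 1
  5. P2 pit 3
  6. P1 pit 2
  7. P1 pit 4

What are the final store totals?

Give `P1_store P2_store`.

Move 1: P1 pit0 -> P1=[0,4,3,3,3,2](0) P2=[5,5,2,4,2,3](0)
Move 2: P2 pit4 -> P1=[0,4,3,3,3,2](0) P2=[5,5,2,4,0,4](1)
Move 3: P1 pit5 -> P1=[0,4,3,3,3,0](1) P2=[6,5,2,4,0,4](1)
Move 4: P2 pit1 -> P1=[0,4,3,3,3,0](1) P2=[6,0,3,5,1,5](2)
Move 5: P2 pit3 -> P1=[1,5,3,3,3,0](1) P2=[6,0,3,0,2,6](3)
Move 6: P1 pit2 -> P1=[1,5,0,4,4,0](8) P2=[0,0,3,0,2,6](3)
Move 7: P1 pit4 -> P1=[1,5,0,4,0,1](9) P2=[1,1,3,0,2,6](3)

Answer: 9 3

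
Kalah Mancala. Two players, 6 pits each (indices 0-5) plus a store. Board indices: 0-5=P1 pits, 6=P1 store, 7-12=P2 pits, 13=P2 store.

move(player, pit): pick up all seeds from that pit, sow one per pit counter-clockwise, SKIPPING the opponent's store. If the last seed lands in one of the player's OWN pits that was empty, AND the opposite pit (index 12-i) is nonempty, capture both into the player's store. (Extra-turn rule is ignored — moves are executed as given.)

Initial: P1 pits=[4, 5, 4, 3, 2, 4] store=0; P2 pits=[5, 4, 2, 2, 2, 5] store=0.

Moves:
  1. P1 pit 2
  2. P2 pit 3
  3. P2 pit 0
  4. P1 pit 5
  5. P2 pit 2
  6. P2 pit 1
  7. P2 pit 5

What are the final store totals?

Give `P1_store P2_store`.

Answer: 2 8

Derivation:
Move 1: P1 pit2 -> P1=[4,5,0,4,3,5](1) P2=[5,4,2,2,2,5](0)
Move 2: P2 pit3 -> P1=[4,5,0,4,3,5](1) P2=[5,4,2,0,3,6](0)
Move 3: P2 pit0 -> P1=[4,5,0,4,3,5](1) P2=[0,5,3,1,4,7](0)
Move 4: P1 pit5 -> P1=[4,5,0,4,3,0](2) P2=[1,6,4,2,4,7](0)
Move 5: P2 pit2 -> P1=[4,5,0,4,3,0](2) P2=[1,6,0,3,5,8](1)
Move 6: P2 pit1 -> P1=[5,5,0,4,3,0](2) P2=[1,0,1,4,6,9](2)
Move 7: P2 pit5 -> P1=[6,6,1,5,0,1](2) P2=[2,0,1,4,6,0](8)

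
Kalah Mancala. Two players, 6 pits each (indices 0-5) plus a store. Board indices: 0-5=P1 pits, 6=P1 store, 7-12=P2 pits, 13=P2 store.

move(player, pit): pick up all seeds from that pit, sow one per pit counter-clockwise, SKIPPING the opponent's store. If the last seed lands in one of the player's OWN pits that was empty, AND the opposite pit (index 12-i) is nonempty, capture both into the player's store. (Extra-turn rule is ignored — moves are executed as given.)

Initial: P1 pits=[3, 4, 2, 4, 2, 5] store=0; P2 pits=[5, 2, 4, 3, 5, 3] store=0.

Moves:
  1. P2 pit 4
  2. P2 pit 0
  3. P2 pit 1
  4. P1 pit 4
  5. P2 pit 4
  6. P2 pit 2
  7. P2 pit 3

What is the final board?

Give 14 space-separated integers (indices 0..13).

Move 1: P2 pit4 -> P1=[4,5,3,4,2,5](0) P2=[5,2,4,3,0,4](1)
Move 2: P2 pit0 -> P1=[4,5,3,4,2,5](0) P2=[0,3,5,4,1,5](1)
Move 3: P2 pit1 -> P1=[4,5,3,4,2,5](0) P2=[0,0,6,5,2,5](1)
Move 4: P1 pit4 -> P1=[4,5,3,4,0,6](1) P2=[0,0,6,5,2,5](1)
Move 5: P2 pit4 -> P1=[4,5,3,4,0,6](1) P2=[0,0,6,5,0,6](2)
Move 6: P2 pit2 -> P1=[5,6,3,4,0,6](1) P2=[0,0,0,6,1,7](3)
Move 7: P2 pit3 -> P1=[6,7,4,4,0,6](1) P2=[0,0,0,0,2,8](4)

Answer: 6 7 4 4 0 6 1 0 0 0 0 2 8 4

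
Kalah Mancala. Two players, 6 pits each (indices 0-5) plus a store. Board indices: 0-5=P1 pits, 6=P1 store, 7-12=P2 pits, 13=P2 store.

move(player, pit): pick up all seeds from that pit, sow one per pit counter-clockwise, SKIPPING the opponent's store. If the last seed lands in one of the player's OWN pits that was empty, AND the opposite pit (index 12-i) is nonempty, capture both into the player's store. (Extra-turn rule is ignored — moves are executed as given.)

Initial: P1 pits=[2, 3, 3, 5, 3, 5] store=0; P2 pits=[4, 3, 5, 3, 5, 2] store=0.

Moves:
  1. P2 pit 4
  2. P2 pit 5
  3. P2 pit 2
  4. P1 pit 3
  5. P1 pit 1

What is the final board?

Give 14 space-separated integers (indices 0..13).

Move 1: P2 pit4 -> P1=[3,4,4,5,3,5](0) P2=[4,3,5,3,0,3](1)
Move 2: P2 pit5 -> P1=[4,5,4,5,3,5](0) P2=[4,3,5,3,0,0](2)
Move 3: P2 pit2 -> P1=[5,5,4,5,3,5](0) P2=[4,3,0,4,1,1](3)
Move 4: P1 pit3 -> P1=[5,5,4,0,4,6](1) P2=[5,4,0,4,1,1](3)
Move 5: P1 pit1 -> P1=[5,0,5,1,5,7](2) P2=[5,4,0,4,1,1](3)

Answer: 5 0 5 1 5 7 2 5 4 0 4 1 1 3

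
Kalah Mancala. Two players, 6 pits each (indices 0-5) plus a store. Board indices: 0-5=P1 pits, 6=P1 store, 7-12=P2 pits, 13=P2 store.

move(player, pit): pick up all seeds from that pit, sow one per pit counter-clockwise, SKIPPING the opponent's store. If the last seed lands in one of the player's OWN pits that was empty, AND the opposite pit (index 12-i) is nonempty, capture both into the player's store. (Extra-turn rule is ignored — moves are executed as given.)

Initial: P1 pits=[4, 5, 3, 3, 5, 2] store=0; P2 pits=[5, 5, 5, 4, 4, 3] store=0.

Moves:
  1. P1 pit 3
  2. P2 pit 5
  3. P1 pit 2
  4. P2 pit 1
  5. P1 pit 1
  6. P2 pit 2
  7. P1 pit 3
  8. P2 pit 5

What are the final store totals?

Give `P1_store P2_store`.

Move 1: P1 pit3 -> P1=[4,5,3,0,6,3](1) P2=[5,5,5,4,4,3](0)
Move 2: P2 pit5 -> P1=[5,6,3,0,6,3](1) P2=[5,5,5,4,4,0](1)
Move 3: P1 pit2 -> P1=[5,6,0,1,7,4](1) P2=[5,5,5,4,4,0](1)
Move 4: P2 pit1 -> P1=[5,6,0,1,7,4](1) P2=[5,0,6,5,5,1](2)
Move 5: P1 pit1 -> P1=[5,0,1,2,8,5](2) P2=[6,0,6,5,5,1](2)
Move 6: P2 pit2 -> P1=[6,1,1,2,8,5](2) P2=[6,0,0,6,6,2](3)
Move 7: P1 pit3 -> P1=[6,1,1,0,9,6](2) P2=[6,0,0,6,6,2](3)
Move 8: P2 pit5 -> P1=[7,1,1,0,9,6](2) P2=[6,0,0,6,6,0](4)

Answer: 2 4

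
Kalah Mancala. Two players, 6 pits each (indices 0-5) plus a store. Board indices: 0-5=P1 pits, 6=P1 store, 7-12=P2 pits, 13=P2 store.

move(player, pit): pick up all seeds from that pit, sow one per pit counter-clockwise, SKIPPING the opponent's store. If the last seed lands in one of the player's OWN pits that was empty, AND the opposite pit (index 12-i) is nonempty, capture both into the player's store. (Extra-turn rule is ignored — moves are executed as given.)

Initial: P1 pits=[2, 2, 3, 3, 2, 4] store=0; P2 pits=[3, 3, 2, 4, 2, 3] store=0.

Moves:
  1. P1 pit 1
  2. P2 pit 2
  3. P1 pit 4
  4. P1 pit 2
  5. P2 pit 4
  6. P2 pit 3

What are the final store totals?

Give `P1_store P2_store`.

Answer: 2 2

Derivation:
Move 1: P1 pit1 -> P1=[2,0,4,4,2,4](0) P2=[3,3,2,4,2,3](0)
Move 2: P2 pit2 -> P1=[2,0,4,4,2,4](0) P2=[3,3,0,5,3,3](0)
Move 3: P1 pit4 -> P1=[2,0,4,4,0,5](1) P2=[3,3,0,5,3,3](0)
Move 4: P1 pit2 -> P1=[2,0,0,5,1,6](2) P2=[3,3,0,5,3,3](0)
Move 5: P2 pit4 -> P1=[3,0,0,5,1,6](2) P2=[3,3,0,5,0,4](1)
Move 6: P2 pit3 -> P1=[4,1,0,5,1,6](2) P2=[3,3,0,0,1,5](2)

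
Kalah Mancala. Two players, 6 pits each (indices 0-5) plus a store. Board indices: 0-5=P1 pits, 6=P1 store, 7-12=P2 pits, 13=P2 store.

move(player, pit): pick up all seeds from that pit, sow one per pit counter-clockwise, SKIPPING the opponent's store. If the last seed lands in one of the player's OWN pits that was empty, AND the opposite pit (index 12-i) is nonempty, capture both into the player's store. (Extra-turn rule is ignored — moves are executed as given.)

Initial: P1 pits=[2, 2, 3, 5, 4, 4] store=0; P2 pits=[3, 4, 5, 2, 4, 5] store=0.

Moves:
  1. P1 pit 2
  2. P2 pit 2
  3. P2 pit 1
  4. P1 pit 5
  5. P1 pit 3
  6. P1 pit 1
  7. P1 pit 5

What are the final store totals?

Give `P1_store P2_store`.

Move 1: P1 pit2 -> P1=[2,2,0,6,5,5](0) P2=[3,4,5,2,4,5](0)
Move 2: P2 pit2 -> P1=[3,2,0,6,5,5](0) P2=[3,4,0,3,5,6](1)
Move 3: P2 pit1 -> P1=[3,2,0,6,5,5](0) P2=[3,0,1,4,6,7](1)
Move 4: P1 pit5 -> P1=[3,2,0,6,5,0](1) P2=[4,1,2,5,6,7](1)
Move 5: P1 pit3 -> P1=[3,2,0,0,6,1](2) P2=[5,2,3,5,6,7](1)
Move 6: P1 pit1 -> P1=[3,0,1,0,6,1](6) P2=[5,2,0,5,6,7](1)
Move 7: P1 pit5 -> P1=[3,0,1,0,6,0](7) P2=[5,2,0,5,6,7](1)

Answer: 7 1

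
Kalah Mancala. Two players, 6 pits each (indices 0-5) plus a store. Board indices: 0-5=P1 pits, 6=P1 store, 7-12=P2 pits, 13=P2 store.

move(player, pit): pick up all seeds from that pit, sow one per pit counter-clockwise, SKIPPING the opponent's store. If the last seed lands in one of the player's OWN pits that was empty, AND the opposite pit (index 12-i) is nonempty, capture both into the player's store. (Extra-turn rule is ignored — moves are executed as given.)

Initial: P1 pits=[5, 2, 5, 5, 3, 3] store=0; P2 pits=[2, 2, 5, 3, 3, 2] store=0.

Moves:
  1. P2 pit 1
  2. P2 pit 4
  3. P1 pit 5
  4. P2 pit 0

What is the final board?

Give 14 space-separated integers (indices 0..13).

Move 1: P2 pit1 -> P1=[5,2,5,5,3,3](0) P2=[2,0,6,4,3,2](0)
Move 2: P2 pit4 -> P1=[6,2,5,5,3,3](0) P2=[2,0,6,4,0,3](1)
Move 3: P1 pit5 -> P1=[6,2,5,5,3,0](1) P2=[3,1,6,4,0,3](1)
Move 4: P2 pit0 -> P1=[6,2,5,5,3,0](1) P2=[0,2,7,5,0,3](1)

Answer: 6 2 5 5 3 0 1 0 2 7 5 0 3 1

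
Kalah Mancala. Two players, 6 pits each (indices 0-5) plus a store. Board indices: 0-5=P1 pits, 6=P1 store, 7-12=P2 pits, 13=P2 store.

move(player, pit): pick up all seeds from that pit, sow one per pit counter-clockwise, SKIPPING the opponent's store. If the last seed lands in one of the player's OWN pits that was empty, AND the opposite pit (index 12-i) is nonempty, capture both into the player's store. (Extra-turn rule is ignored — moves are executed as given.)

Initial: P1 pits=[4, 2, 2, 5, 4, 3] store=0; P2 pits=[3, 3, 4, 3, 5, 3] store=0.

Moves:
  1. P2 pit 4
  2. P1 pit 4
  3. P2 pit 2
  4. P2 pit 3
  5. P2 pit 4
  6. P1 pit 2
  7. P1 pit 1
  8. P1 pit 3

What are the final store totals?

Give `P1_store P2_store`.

Answer: 2 4

Derivation:
Move 1: P2 pit4 -> P1=[5,3,3,5,4,3](0) P2=[3,3,4,3,0,4](1)
Move 2: P1 pit4 -> P1=[5,3,3,5,0,4](1) P2=[4,4,4,3,0,4](1)
Move 3: P2 pit2 -> P1=[5,3,3,5,0,4](1) P2=[4,4,0,4,1,5](2)
Move 4: P2 pit3 -> P1=[6,3,3,5,0,4](1) P2=[4,4,0,0,2,6](3)
Move 5: P2 pit4 -> P1=[6,3,3,5,0,4](1) P2=[4,4,0,0,0,7](4)
Move 6: P1 pit2 -> P1=[6,3,0,6,1,5](1) P2=[4,4,0,0,0,7](4)
Move 7: P1 pit1 -> P1=[6,0,1,7,2,5](1) P2=[4,4,0,0,0,7](4)
Move 8: P1 pit3 -> P1=[6,0,1,0,3,6](2) P2=[5,5,1,1,0,7](4)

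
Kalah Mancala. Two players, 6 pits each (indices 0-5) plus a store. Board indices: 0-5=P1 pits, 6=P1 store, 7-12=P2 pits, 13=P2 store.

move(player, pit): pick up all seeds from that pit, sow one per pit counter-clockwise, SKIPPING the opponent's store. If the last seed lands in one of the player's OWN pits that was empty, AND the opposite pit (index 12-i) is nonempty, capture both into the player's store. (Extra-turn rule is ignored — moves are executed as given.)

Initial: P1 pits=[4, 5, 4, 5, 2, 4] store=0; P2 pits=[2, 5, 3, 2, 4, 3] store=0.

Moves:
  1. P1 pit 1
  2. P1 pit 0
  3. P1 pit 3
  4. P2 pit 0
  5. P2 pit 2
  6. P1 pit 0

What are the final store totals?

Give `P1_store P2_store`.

Move 1: P1 pit1 -> P1=[4,0,5,6,3,5](1) P2=[2,5,3,2,4,3](0)
Move 2: P1 pit0 -> P1=[0,1,6,7,4,5](1) P2=[2,5,3,2,4,3](0)
Move 3: P1 pit3 -> P1=[0,1,6,0,5,6](2) P2=[3,6,4,3,4,3](0)
Move 4: P2 pit0 -> P1=[0,1,6,0,5,6](2) P2=[0,7,5,4,4,3](0)
Move 5: P2 pit2 -> P1=[1,1,6,0,5,6](2) P2=[0,7,0,5,5,4](1)
Move 6: P1 pit0 -> P1=[0,2,6,0,5,6](2) P2=[0,7,0,5,5,4](1)

Answer: 2 1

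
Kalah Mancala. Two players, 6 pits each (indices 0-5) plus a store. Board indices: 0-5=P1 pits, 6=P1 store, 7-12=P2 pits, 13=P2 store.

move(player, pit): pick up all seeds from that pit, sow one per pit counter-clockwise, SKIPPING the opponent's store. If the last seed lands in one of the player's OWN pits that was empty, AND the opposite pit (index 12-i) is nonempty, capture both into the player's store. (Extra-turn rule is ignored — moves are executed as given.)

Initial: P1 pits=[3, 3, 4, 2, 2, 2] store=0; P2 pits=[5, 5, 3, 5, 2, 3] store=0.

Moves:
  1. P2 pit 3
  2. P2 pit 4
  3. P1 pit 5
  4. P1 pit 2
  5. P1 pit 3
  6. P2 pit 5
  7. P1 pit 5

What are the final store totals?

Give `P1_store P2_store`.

Answer: 4 3

Derivation:
Move 1: P2 pit3 -> P1=[4,4,4,2,2,2](0) P2=[5,5,3,0,3,4](1)
Move 2: P2 pit4 -> P1=[5,4,4,2,2,2](0) P2=[5,5,3,0,0,5](2)
Move 3: P1 pit5 -> P1=[5,4,4,2,2,0](1) P2=[6,5,3,0,0,5](2)
Move 4: P1 pit2 -> P1=[5,4,0,3,3,1](2) P2=[6,5,3,0,0,5](2)
Move 5: P1 pit3 -> P1=[5,4,0,0,4,2](3) P2=[6,5,3,0,0,5](2)
Move 6: P2 pit5 -> P1=[6,5,1,1,4,2](3) P2=[6,5,3,0,0,0](3)
Move 7: P1 pit5 -> P1=[6,5,1,1,4,0](4) P2=[7,5,3,0,0,0](3)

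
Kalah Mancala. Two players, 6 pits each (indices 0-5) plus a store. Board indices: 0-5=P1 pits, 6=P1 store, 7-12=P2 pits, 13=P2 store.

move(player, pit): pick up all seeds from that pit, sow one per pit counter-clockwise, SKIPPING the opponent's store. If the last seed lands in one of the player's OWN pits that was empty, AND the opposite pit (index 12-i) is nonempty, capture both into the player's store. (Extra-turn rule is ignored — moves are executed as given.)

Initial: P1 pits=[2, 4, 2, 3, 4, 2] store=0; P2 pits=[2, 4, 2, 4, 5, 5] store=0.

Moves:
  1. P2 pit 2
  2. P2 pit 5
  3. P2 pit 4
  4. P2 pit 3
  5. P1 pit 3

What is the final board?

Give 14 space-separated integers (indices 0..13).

Move 1: P2 pit2 -> P1=[2,4,2,3,4,2](0) P2=[2,4,0,5,6,5](0)
Move 2: P2 pit5 -> P1=[3,5,3,4,4,2](0) P2=[2,4,0,5,6,0](1)
Move 3: P2 pit4 -> P1=[4,6,4,5,4,2](0) P2=[2,4,0,5,0,1](2)
Move 4: P2 pit3 -> P1=[5,7,4,5,4,2](0) P2=[2,4,0,0,1,2](3)
Move 5: P1 pit3 -> P1=[5,7,4,0,5,3](1) P2=[3,5,0,0,1,2](3)

Answer: 5 7 4 0 5 3 1 3 5 0 0 1 2 3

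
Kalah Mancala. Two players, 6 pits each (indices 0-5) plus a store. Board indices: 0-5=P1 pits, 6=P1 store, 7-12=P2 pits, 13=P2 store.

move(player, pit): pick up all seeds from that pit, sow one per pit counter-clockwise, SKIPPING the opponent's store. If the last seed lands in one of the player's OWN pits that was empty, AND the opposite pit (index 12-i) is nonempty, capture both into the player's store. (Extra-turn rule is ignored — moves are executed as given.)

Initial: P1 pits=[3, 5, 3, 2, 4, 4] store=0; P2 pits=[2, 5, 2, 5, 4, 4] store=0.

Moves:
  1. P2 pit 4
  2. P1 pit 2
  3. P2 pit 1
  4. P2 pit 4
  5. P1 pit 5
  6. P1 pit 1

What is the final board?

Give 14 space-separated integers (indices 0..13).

Answer: 4 0 1 4 6 1 2 4 1 4 7 0 7 2

Derivation:
Move 1: P2 pit4 -> P1=[4,6,3,2,4,4](0) P2=[2,5,2,5,0,5](1)
Move 2: P1 pit2 -> P1=[4,6,0,3,5,5](0) P2=[2,5,2,5,0,5](1)
Move 3: P2 pit1 -> P1=[4,6,0,3,5,5](0) P2=[2,0,3,6,1,6](2)
Move 4: P2 pit4 -> P1=[4,6,0,3,5,5](0) P2=[2,0,3,6,0,7](2)
Move 5: P1 pit5 -> P1=[4,6,0,3,5,0](1) P2=[3,1,4,7,0,7](2)
Move 6: P1 pit1 -> P1=[4,0,1,4,6,1](2) P2=[4,1,4,7,0,7](2)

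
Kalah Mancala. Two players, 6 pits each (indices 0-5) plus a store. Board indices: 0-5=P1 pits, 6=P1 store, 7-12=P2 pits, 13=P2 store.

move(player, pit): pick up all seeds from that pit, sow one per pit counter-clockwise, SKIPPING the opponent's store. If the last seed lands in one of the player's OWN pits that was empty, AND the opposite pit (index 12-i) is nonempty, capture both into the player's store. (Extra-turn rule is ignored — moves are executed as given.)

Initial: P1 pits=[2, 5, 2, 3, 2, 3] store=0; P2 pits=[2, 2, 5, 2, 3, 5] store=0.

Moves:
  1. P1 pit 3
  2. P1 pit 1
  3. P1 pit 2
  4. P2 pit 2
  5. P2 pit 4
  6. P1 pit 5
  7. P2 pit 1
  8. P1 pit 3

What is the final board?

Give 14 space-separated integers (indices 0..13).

Move 1: P1 pit3 -> P1=[2,5,2,0,3,4](1) P2=[2,2,5,2,3,5](0)
Move 2: P1 pit1 -> P1=[2,0,3,1,4,5](2) P2=[2,2,5,2,3,5](0)
Move 3: P1 pit2 -> P1=[2,0,0,2,5,6](2) P2=[2,2,5,2,3,5](0)
Move 4: P2 pit2 -> P1=[3,0,0,2,5,6](2) P2=[2,2,0,3,4,6](1)
Move 5: P2 pit4 -> P1=[4,1,0,2,5,6](2) P2=[2,2,0,3,0,7](2)
Move 6: P1 pit5 -> P1=[4,1,0,2,5,0](3) P2=[3,3,1,4,1,7](2)
Move 7: P2 pit1 -> P1=[4,1,0,2,5,0](3) P2=[3,0,2,5,2,7](2)
Move 8: P1 pit3 -> P1=[4,1,0,0,6,0](7) P2=[0,0,2,5,2,7](2)

Answer: 4 1 0 0 6 0 7 0 0 2 5 2 7 2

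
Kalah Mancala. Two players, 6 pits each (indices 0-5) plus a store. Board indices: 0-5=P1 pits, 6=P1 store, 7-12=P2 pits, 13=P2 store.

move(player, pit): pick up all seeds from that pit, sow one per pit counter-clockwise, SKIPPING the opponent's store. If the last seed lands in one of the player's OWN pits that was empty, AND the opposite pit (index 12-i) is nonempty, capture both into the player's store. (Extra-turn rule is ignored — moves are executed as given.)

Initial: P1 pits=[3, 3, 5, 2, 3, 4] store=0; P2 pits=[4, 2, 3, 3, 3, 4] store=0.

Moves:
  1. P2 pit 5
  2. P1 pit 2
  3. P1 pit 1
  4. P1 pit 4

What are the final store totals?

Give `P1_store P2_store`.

Answer: 2 1

Derivation:
Move 1: P2 pit5 -> P1=[4,4,6,2,3,4](0) P2=[4,2,3,3,3,0](1)
Move 2: P1 pit2 -> P1=[4,4,0,3,4,5](1) P2=[5,3,3,3,3,0](1)
Move 3: P1 pit1 -> P1=[4,0,1,4,5,6](1) P2=[5,3,3,3,3,0](1)
Move 4: P1 pit4 -> P1=[4,0,1,4,0,7](2) P2=[6,4,4,3,3,0](1)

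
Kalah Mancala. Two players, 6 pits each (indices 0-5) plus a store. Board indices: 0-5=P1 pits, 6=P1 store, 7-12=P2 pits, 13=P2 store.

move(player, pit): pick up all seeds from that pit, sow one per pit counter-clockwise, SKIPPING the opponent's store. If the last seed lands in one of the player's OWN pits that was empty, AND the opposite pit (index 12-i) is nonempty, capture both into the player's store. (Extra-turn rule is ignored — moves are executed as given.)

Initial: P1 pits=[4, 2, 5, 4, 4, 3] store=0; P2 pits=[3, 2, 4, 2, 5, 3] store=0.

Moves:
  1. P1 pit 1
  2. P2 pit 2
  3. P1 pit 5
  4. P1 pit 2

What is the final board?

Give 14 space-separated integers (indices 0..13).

Answer: 4 0 0 6 5 1 2 5 4 0 3 6 4 1

Derivation:
Move 1: P1 pit1 -> P1=[4,0,6,5,4,3](0) P2=[3,2,4,2,5,3](0)
Move 2: P2 pit2 -> P1=[4,0,6,5,4,3](0) P2=[3,2,0,3,6,4](1)
Move 3: P1 pit5 -> P1=[4,0,6,5,4,0](1) P2=[4,3,0,3,6,4](1)
Move 4: P1 pit2 -> P1=[4,0,0,6,5,1](2) P2=[5,4,0,3,6,4](1)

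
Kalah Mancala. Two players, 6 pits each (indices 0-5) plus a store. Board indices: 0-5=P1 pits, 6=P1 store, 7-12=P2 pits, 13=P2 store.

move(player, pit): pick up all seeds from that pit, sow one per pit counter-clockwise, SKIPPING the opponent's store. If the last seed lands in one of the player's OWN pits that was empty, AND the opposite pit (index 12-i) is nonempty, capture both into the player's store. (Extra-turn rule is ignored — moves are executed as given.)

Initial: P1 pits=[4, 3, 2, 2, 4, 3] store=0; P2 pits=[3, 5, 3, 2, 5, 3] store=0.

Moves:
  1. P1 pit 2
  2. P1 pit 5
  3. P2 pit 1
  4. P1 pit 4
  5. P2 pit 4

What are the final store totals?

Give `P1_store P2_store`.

Answer: 2 2

Derivation:
Move 1: P1 pit2 -> P1=[4,3,0,3,5,3](0) P2=[3,5,3,2,5,3](0)
Move 2: P1 pit5 -> P1=[4,3,0,3,5,0](1) P2=[4,6,3,2,5,3](0)
Move 3: P2 pit1 -> P1=[5,3,0,3,5,0](1) P2=[4,0,4,3,6,4](1)
Move 4: P1 pit4 -> P1=[5,3,0,3,0,1](2) P2=[5,1,5,3,6,4](1)
Move 5: P2 pit4 -> P1=[6,4,1,4,0,1](2) P2=[5,1,5,3,0,5](2)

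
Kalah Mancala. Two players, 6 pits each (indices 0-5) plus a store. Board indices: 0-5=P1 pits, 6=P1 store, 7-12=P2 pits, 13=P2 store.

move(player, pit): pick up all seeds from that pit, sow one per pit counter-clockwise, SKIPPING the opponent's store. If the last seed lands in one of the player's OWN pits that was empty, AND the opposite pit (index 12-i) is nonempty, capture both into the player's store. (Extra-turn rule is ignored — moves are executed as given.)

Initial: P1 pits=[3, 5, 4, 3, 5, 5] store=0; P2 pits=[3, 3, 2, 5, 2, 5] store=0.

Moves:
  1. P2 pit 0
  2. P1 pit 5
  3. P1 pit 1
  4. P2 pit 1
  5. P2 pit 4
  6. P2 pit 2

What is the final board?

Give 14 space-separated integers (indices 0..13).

Answer: 5 0 5 4 6 1 2 1 0 0 9 1 8 3

Derivation:
Move 1: P2 pit0 -> P1=[3,5,4,3,5,5](0) P2=[0,4,3,6,2,5](0)
Move 2: P1 pit5 -> P1=[3,5,4,3,5,0](1) P2=[1,5,4,7,2,5](0)
Move 3: P1 pit1 -> P1=[3,0,5,4,6,1](2) P2=[1,5,4,7,2,5](0)
Move 4: P2 pit1 -> P1=[3,0,5,4,6,1](2) P2=[1,0,5,8,3,6](1)
Move 5: P2 pit4 -> P1=[4,0,5,4,6,1](2) P2=[1,0,5,8,0,7](2)
Move 6: P2 pit2 -> P1=[5,0,5,4,6,1](2) P2=[1,0,0,9,1,8](3)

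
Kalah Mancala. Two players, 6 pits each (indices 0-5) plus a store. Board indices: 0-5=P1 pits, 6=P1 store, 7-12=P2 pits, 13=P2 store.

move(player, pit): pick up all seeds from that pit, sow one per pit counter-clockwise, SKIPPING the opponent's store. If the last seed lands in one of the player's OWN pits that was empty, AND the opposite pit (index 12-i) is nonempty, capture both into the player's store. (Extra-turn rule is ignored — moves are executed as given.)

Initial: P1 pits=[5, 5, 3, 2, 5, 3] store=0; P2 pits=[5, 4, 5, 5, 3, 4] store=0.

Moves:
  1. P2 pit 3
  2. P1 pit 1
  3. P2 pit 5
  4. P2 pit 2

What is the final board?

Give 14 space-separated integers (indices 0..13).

Answer: 8 1 5 4 6 4 1 6 4 0 1 5 1 3

Derivation:
Move 1: P2 pit3 -> P1=[6,6,3,2,5,3](0) P2=[5,4,5,0,4,5](1)
Move 2: P1 pit1 -> P1=[6,0,4,3,6,4](1) P2=[6,4,5,0,4,5](1)
Move 3: P2 pit5 -> P1=[7,1,5,4,6,4](1) P2=[6,4,5,0,4,0](2)
Move 4: P2 pit2 -> P1=[8,1,5,4,6,4](1) P2=[6,4,0,1,5,1](3)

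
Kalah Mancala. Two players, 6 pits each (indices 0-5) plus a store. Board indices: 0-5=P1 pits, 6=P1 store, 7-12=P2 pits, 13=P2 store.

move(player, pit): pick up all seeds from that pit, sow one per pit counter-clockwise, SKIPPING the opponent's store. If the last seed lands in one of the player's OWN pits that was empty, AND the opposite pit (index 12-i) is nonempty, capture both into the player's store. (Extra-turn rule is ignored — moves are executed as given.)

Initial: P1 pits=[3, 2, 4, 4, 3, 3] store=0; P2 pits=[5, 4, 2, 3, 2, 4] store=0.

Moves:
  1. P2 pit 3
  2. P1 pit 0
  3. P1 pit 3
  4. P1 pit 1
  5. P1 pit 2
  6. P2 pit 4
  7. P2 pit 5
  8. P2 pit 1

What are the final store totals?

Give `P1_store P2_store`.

Answer: 2 4

Derivation:
Move 1: P2 pit3 -> P1=[3,2,4,4,3,3](0) P2=[5,4,2,0,3,5](1)
Move 2: P1 pit0 -> P1=[0,3,5,5,3,3](0) P2=[5,4,2,0,3,5](1)
Move 3: P1 pit3 -> P1=[0,3,5,0,4,4](1) P2=[6,5,2,0,3,5](1)
Move 4: P1 pit1 -> P1=[0,0,6,1,5,4](1) P2=[6,5,2,0,3,5](1)
Move 5: P1 pit2 -> P1=[0,0,0,2,6,5](2) P2=[7,6,2,0,3,5](1)
Move 6: P2 pit4 -> P1=[1,0,0,2,6,5](2) P2=[7,6,2,0,0,6](2)
Move 7: P2 pit5 -> P1=[2,1,1,3,7,5](2) P2=[7,6,2,0,0,0](3)
Move 8: P2 pit1 -> P1=[3,1,1,3,7,5](2) P2=[7,0,3,1,1,1](4)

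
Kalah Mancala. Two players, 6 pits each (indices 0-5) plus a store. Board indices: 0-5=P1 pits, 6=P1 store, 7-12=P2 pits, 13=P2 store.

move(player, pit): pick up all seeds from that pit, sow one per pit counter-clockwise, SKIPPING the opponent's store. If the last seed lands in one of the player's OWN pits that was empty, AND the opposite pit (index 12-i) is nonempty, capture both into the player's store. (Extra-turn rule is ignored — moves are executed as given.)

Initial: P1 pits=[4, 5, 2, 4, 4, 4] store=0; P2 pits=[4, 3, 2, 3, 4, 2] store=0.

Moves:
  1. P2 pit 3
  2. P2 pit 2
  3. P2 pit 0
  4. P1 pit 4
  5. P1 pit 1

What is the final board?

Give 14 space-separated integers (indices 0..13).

Answer: 4 0 3 5 1 6 2 1 5 1 2 7 3 1

Derivation:
Move 1: P2 pit3 -> P1=[4,5,2,4,4,4](0) P2=[4,3,2,0,5,3](1)
Move 2: P2 pit2 -> P1=[4,5,2,4,4,4](0) P2=[4,3,0,1,6,3](1)
Move 3: P2 pit0 -> P1=[4,5,2,4,4,4](0) P2=[0,4,1,2,7,3](1)
Move 4: P1 pit4 -> P1=[4,5,2,4,0,5](1) P2=[1,5,1,2,7,3](1)
Move 5: P1 pit1 -> P1=[4,0,3,5,1,6](2) P2=[1,5,1,2,7,3](1)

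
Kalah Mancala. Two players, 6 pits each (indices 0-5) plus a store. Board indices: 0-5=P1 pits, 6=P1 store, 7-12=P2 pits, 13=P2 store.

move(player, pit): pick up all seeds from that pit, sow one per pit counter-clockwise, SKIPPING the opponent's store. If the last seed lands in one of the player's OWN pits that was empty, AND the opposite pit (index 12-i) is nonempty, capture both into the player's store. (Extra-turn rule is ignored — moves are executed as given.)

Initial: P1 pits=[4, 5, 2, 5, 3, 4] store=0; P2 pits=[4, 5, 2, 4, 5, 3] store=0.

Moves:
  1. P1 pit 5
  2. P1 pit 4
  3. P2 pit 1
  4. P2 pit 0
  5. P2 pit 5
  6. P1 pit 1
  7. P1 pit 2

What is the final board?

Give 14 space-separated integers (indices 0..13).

Answer: 6 0 0 8 2 3 4 1 1 5 6 7 0 3

Derivation:
Move 1: P1 pit5 -> P1=[4,5,2,5,3,0](1) P2=[5,6,3,4,5,3](0)
Move 2: P1 pit4 -> P1=[4,5,2,5,0,1](2) P2=[6,6,3,4,5,3](0)
Move 3: P2 pit1 -> P1=[5,5,2,5,0,1](2) P2=[6,0,4,5,6,4](1)
Move 4: P2 pit0 -> P1=[5,5,2,5,0,1](2) P2=[0,1,5,6,7,5](2)
Move 5: P2 pit5 -> P1=[6,6,3,6,0,1](2) P2=[0,1,5,6,7,0](3)
Move 6: P1 pit1 -> P1=[6,0,4,7,1,2](3) P2=[1,1,5,6,7,0](3)
Move 7: P1 pit2 -> P1=[6,0,0,8,2,3](4) P2=[1,1,5,6,7,0](3)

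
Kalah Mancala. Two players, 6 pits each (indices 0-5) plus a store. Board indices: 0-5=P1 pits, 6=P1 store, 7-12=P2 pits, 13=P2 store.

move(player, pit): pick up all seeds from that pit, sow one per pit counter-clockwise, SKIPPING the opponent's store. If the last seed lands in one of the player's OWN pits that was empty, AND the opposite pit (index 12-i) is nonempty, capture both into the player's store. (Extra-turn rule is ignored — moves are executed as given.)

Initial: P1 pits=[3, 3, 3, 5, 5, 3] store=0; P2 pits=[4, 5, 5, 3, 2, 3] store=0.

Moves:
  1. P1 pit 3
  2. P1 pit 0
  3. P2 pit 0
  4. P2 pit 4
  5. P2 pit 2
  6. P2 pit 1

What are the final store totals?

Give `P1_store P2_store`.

Answer: 7 2

Derivation:
Move 1: P1 pit3 -> P1=[3,3,3,0,6,4](1) P2=[5,6,5,3,2,3](0)
Move 2: P1 pit0 -> P1=[0,4,4,0,6,4](7) P2=[5,6,0,3,2,3](0)
Move 3: P2 pit0 -> P1=[0,4,4,0,6,4](7) P2=[0,7,1,4,3,4](0)
Move 4: P2 pit4 -> P1=[1,4,4,0,6,4](7) P2=[0,7,1,4,0,5](1)
Move 5: P2 pit2 -> P1=[1,4,4,0,6,4](7) P2=[0,7,0,5,0,5](1)
Move 6: P2 pit1 -> P1=[2,5,4,0,6,4](7) P2=[0,0,1,6,1,6](2)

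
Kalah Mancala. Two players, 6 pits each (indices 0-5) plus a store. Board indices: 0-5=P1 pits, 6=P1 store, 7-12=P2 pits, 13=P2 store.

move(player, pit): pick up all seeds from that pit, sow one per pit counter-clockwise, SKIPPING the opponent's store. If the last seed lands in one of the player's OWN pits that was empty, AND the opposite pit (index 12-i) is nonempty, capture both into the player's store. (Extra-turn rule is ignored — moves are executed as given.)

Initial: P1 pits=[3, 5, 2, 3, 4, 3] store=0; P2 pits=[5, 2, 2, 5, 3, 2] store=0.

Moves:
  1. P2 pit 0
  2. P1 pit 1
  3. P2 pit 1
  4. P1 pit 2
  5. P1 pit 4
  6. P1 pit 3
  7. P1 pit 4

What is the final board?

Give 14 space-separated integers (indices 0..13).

Move 1: P2 pit0 -> P1=[3,5,2,3,4,3](0) P2=[0,3,3,6,4,3](0)
Move 2: P1 pit1 -> P1=[3,0,3,4,5,4](1) P2=[0,3,3,6,4,3](0)
Move 3: P2 pit1 -> P1=[3,0,3,4,5,4](1) P2=[0,0,4,7,5,3](0)
Move 4: P1 pit2 -> P1=[3,0,0,5,6,5](1) P2=[0,0,4,7,5,3](0)
Move 5: P1 pit4 -> P1=[3,0,0,5,0,6](2) P2=[1,1,5,8,5,3](0)
Move 6: P1 pit3 -> P1=[3,0,0,0,1,7](3) P2=[2,2,5,8,5,3](0)
Move 7: P1 pit4 -> P1=[3,0,0,0,0,8](3) P2=[2,2,5,8,5,3](0)

Answer: 3 0 0 0 0 8 3 2 2 5 8 5 3 0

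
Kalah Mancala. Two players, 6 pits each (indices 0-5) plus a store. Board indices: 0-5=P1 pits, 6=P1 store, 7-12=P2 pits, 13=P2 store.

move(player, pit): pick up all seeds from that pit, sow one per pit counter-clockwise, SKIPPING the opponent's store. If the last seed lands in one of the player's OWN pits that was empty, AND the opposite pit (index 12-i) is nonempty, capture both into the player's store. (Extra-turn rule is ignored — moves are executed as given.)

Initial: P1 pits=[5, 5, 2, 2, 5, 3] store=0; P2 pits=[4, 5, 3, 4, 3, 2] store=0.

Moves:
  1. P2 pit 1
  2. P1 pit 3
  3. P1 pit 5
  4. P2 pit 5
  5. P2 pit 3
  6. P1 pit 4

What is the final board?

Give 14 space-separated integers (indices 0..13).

Move 1: P2 pit1 -> P1=[5,5,2,2,5,3](0) P2=[4,0,4,5,4,3](1)
Move 2: P1 pit3 -> P1=[5,5,2,0,6,4](0) P2=[4,0,4,5,4,3](1)
Move 3: P1 pit5 -> P1=[5,5,2,0,6,0](1) P2=[5,1,5,5,4,3](1)
Move 4: P2 pit5 -> P1=[6,6,2,0,6,0](1) P2=[5,1,5,5,4,0](2)
Move 5: P2 pit3 -> P1=[7,7,2,0,6,0](1) P2=[5,1,5,0,5,1](3)
Move 6: P1 pit4 -> P1=[7,7,2,0,0,1](2) P2=[6,2,6,1,5,1](3)

Answer: 7 7 2 0 0 1 2 6 2 6 1 5 1 3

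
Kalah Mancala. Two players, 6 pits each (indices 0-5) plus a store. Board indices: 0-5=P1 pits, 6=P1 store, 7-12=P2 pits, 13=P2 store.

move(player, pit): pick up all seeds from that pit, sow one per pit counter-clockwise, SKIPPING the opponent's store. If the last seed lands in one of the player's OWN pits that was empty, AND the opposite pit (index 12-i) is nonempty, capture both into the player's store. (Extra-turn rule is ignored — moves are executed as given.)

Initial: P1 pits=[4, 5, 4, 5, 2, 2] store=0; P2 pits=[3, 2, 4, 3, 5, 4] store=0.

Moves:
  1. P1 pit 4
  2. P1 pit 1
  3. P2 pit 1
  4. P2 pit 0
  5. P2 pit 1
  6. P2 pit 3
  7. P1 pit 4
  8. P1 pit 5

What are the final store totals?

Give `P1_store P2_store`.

Answer: 3 1

Derivation:
Move 1: P1 pit4 -> P1=[4,5,4,5,0,3](1) P2=[3,2,4,3,5,4](0)
Move 2: P1 pit1 -> P1=[4,0,5,6,1,4](2) P2=[3,2,4,3,5,4](0)
Move 3: P2 pit1 -> P1=[4,0,5,6,1,4](2) P2=[3,0,5,4,5,4](0)
Move 4: P2 pit0 -> P1=[4,0,5,6,1,4](2) P2=[0,1,6,5,5,4](0)
Move 5: P2 pit1 -> P1=[4,0,5,6,1,4](2) P2=[0,0,7,5,5,4](0)
Move 6: P2 pit3 -> P1=[5,1,5,6,1,4](2) P2=[0,0,7,0,6,5](1)
Move 7: P1 pit4 -> P1=[5,1,5,6,0,5](2) P2=[0,0,7,0,6,5](1)
Move 8: P1 pit5 -> P1=[5,1,5,6,0,0](3) P2=[1,1,8,1,6,5](1)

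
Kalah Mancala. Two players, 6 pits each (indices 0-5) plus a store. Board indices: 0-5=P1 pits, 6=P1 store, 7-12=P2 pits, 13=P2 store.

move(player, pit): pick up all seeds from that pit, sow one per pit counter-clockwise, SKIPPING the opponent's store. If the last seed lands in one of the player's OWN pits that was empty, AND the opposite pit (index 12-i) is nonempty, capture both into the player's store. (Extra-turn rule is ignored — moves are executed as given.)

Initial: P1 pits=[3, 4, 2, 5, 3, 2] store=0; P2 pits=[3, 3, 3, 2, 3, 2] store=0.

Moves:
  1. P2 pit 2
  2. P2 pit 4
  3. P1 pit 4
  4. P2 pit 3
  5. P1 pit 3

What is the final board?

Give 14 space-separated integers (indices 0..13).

Answer: 4 5 2 0 1 4 2 5 4 0 0 1 5 2

Derivation:
Move 1: P2 pit2 -> P1=[3,4,2,5,3,2](0) P2=[3,3,0,3,4,3](0)
Move 2: P2 pit4 -> P1=[4,5,2,5,3,2](0) P2=[3,3,0,3,0,4](1)
Move 3: P1 pit4 -> P1=[4,5,2,5,0,3](1) P2=[4,3,0,3,0,4](1)
Move 4: P2 pit3 -> P1=[4,5,2,5,0,3](1) P2=[4,3,0,0,1,5](2)
Move 5: P1 pit3 -> P1=[4,5,2,0,1,4](2) P2=[5,4,0,0,1,5](2)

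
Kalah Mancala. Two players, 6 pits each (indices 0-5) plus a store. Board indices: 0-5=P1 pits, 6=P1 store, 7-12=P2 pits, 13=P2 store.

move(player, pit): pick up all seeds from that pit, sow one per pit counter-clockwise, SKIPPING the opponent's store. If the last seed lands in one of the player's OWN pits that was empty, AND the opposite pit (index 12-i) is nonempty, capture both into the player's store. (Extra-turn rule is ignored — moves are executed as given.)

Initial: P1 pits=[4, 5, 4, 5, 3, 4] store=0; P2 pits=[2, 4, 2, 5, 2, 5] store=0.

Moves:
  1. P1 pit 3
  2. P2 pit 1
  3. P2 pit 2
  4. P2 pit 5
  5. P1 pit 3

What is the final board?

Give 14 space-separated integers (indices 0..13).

Answer: 5 6 5 0 6 6 1 3 0 0 7 4 0 2

Derivation:
Move 1: P1 pit3 -> P1=[4,5,4,0,4,5](1) P2=[3,5,2,5,2,5](0)
Move 2: P2 pit1 -> P1=[4,5,4,0,4,5](1) P2=[3,0,3,6,3,6](1)
Move 3: P2 pit2 -> P1=[4,5,4,0,4,5](1) P2=[3,0,0,7,4,7](1)
Move 4: P2 pit5 -> P1=[5,6,5,1,5,6](1) P2=[3,0,0,7,4,0](2)
Move 5: P1 pit3 -> P1=[5,6,5,0,6,6](1) P2=[3,0,0,7,4,0](2)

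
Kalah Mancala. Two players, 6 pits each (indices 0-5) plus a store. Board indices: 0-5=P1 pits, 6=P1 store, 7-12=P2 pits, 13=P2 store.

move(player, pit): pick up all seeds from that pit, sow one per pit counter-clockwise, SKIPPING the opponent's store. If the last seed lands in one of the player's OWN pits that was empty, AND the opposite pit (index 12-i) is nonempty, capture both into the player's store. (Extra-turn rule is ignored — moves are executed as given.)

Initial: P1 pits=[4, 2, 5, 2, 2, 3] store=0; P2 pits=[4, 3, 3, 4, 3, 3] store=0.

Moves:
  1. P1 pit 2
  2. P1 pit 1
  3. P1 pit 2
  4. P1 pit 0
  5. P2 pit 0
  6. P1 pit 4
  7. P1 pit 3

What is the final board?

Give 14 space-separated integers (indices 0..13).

Answer: 0 1 1 0 1 6 3 2 6 5 5 4 4 0

Derivation:
Move 1: P1 pit2 -> P1=[4,2,0,3,3,4](1) P2=[5,3,3,4,3,3](0)
Move 2: P1 pit1 -> P1=[4,0,1,4,3,4](1) P2=[5,3,3,4,3,3](0)
Move 3: P1 pit2 -> P1=[4,0,0,5,3,4](1) P2=[5,3,3,4,3,3](0)
Move 4: P1 pit0 -> P1=[0,1,1,6,4,4](1) P2=[5,3,3,4,3,3](0)
Move 5: P2 pit0 -> P1=[0,1,1,6,4,4](1) P2=[0,4,4,5,4,4](0)
Move 6: P1 pit4 -> P1=[0,1,1,6,0,5](2) P2=[1,5,4,5,4,4](0)
Move 7: P1 pit3 -> P1=[0,1,1,0,1,6](3) P2=[2,6,5,5,4,4](0)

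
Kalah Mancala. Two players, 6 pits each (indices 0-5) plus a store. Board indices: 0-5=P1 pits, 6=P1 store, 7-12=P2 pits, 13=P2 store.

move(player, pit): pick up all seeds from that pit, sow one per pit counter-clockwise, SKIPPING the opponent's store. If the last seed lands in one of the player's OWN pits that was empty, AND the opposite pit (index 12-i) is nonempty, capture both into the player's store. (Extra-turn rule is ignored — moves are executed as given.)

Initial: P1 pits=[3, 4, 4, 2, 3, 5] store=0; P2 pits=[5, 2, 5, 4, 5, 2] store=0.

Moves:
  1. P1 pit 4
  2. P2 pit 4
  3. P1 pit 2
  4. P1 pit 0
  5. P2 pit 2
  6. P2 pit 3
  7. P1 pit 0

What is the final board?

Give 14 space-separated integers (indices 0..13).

Move 1: P1 pit4 -> P1=[3,4,4,2,0,6](1) P2=[6,2,5,4,5,2](0)
Move 2: P2 pit4 -> P1=[4,5,5,2,0,6](1) P2=[6,2,5,4,0,3](1)
Move 3: P1 pit2 -> P1=[4,5,0,3,1,7](2) P2=[7,2,5,4,0,3](1)
Move 4: P1 pit0 -> P1=[0,6,1,4,2,7](2) P2=[7,2,5,4,0,3](1)
Move 5: P2 pit2 -> P1=[1,6,1,4,2,7](2) P2=[7,2,0,5,1,4](2)
Move 6: P2 pit3 -> P1=[2,7,1,4,2,7](2) P2=[7,2,0,0,2,5](3)
Move 7: P1 pit0 -> P1=[0,8,2,4,2,7](2) P2=[7,2,0,0,2,5](3)

Answer: 0 8 2 4 2 7 2 7 2 0 0 2 5 3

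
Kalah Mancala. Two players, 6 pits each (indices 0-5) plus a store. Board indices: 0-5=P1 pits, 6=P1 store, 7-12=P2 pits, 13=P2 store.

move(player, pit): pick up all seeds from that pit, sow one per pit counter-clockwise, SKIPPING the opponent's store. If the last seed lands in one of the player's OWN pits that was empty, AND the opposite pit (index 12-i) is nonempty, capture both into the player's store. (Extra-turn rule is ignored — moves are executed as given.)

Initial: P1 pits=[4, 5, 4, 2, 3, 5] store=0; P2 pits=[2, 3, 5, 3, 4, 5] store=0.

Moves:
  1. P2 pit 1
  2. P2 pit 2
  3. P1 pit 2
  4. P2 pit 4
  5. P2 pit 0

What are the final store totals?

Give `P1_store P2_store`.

Answer: 1 7

Derivation:
Move 1: P2 pit1 -> P1=[4,5,4,2,3,5](0) P2=[2,0,6,4,5,5](0)
Move 2: P2 pit2 -> P1=[5,6,4,2,3,5](0) P2=[2,0,0,5,6,6](1)
Move 3: P1 pit2 -> P1=[5,6,0,3,4,6](1) P2=[2,0,0,5,6,6](1)
Move 4: P2 pit4 -> P1=[6,7,1,4,4,6](1) P2=[2,0,0,5,0,7](2)
Move 5: P2 pit0 -> P1=[6,7,1,0,4,6](1) P2=[0,1,0,5,0,7](7)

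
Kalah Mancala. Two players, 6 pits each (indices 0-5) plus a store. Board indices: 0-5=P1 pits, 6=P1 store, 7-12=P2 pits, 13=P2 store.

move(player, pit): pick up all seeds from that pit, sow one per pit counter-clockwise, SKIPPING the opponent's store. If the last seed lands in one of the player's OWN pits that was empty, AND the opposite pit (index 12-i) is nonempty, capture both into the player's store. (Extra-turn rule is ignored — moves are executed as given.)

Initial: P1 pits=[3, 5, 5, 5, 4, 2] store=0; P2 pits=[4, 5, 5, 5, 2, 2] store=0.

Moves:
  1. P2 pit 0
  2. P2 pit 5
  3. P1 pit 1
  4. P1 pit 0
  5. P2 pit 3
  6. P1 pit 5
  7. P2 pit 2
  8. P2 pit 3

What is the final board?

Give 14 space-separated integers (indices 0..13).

Move 1: P2 pit0 -> P1=[3,5,5,5,4,2](0) P2=[0,6,6,6,3,2](0)
Move 2: P2 pit5 -> P1=[4,5,5,5,4,2](0) P2=[0,6,6,6,3,0](1)
Move 3: P1 pit1 -> P1=[4,0,6,6,5,3](1) P2=[0,6,6,6,3,0](1)
Move 4: P1 pit0 -> P1=[0,1,7,7,6,3](1) P2=[0,6,6,6,3,0](1)
Move 5: P2 pit3 -> P1=[1,2,8,7,6,3](1) P2=[0,6,6,0,4,1](2)
Move 6: P1 pit5 -> P1=[1,2,8,7,6,0](2) P2=[1,7,6,0,4,1](2)
Move 7: P2 pit2 -> P1=[2,3,8,7,6,0](2) P2=[1,7,0,1,5,2](3)
Move 8: P2 pit3 -> P1=[2,3,8,7,6,0](2) P2=[1,7,0,0,6,2](3)

Answer: 2 3 8 7 6 0 2 1 7 0 0 6 2 3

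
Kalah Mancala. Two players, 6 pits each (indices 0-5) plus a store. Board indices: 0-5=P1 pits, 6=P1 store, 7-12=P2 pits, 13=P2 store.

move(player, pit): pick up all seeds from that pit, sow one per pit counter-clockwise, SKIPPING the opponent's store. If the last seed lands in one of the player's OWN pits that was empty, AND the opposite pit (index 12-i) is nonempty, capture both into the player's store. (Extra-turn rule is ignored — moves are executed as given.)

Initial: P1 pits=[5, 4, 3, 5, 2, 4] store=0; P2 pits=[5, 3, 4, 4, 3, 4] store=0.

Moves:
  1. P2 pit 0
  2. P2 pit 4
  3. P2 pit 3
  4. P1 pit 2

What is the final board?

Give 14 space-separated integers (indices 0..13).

Move 1: P2 pit0 -> P1=[5,4,3,5,2,4](0) P2=[0,4,5,5,4,5](0)
Move 2: P2 pit4 -> P1=[6,5,3,5,2,4](0) P2=[0,4,5,5,0,6](1)
Move 3: P2 pit3 -> P1=[7,6,3,5,2,4](0) P2=[0,4,5,0,1,7](2)
Move 4: P1 pit2 -> P1=[7,6,0,6,3,5](0) P2=[0,4,5,0,1,7](2)

Answer: 7 6 0 6 3 5 0 0 4 5 0 1 7 2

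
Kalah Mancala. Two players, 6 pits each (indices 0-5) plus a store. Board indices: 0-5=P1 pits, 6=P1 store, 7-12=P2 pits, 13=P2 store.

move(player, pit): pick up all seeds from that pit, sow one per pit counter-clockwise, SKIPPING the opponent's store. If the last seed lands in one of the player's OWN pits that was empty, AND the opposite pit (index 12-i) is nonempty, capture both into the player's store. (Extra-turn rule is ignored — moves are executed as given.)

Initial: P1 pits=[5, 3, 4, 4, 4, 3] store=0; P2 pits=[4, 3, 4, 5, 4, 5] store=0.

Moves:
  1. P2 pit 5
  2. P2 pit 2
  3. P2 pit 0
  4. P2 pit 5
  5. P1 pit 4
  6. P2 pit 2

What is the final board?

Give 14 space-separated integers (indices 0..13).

Move 1: P2 pit5 -> P1=[6,4,5,5,4,3](0) P2=[4,3,4,5,4,0](1)
Move 2: P2 pit2 -> P1=[6,4,5,5,4,3](0) P2=[4,3,0,6,5,1](2)
Move 3: P2 pit0 -> P1=[6,4,5,5,4,3](0) P2=[0,4,1,7,6,1](2)
Move 4: P2 pit5 -> P1=[6,4,5,5,4,3](0) P2=[0,4,1,7,6,0](3)
Move 5: P1 pit4 -> P1=[6,4,5,5,0,4](1) P2=[1,5,1,7,6,0](3)
Move 6: P2 pit2 -> P1=[6,4,5,5,0,4](1) P2=[1,5,0,8,6,0](3)

Answer: 6 4 5 5 0 4 1 1 5 0 8 6 0 3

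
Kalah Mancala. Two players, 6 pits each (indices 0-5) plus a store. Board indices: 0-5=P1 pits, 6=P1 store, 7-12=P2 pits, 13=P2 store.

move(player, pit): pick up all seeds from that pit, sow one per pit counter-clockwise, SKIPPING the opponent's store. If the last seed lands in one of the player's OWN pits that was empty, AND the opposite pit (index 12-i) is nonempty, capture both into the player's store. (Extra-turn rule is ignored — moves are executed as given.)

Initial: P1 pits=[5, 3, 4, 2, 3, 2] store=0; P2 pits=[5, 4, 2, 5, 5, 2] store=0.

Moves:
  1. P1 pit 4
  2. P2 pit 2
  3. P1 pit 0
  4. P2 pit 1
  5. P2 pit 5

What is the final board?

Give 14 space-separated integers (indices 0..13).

Answer: 1 5 5 3 1 4 1 6 0 1 7 7 0 1

Derivation:
Move 1: P1 pit4 -> P1=[5,3,4,2,0,3](1) P2=[6,4,2,5,5,2](0)
Move 2: P2 pit2 -> P1=[5,3,4,2,0,3](1) P2=[6,4,0,6,6,2](0)
Move 3: P1 pit0 -> P1=[0,4,5,3,1,4](1) P2=[6,4,0,6,6,2](0)
Move 4: P2 pit1 -> P1=[0,4,5,3,1,4](1) P2=[6,0,1,7,7,3](0)
Move 5: P2 pit5 -> P1=[1,5,5,3,1,4](1) P2=[6,0,1,7,7,0](1)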